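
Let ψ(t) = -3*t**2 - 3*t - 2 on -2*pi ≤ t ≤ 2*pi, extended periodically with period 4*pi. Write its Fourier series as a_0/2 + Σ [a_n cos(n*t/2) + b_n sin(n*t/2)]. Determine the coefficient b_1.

b_1 = (1/(2*pi)) ∫_{-2*pi}^{2*pi} ψ(t) sin(t/2) dt.
Integrating by parts twice (tabular method), an antiderivative of (-3*t**2 - 3*t - 2) sin(t/2) is 6*t**2*cos(t/2) - 24*t*sin(t/2) + 6*t*cos(t/2) - 12*sin(t/2) - 44*cos(t/2); evaluating from -2*pi to 2*pi: ∫_{-2*pi}^{2*pi} (-3*t**2 - 3*t - 2) sin(t/2) dt = (-24*pi**2 - 12*pi + 44) - (-24*pi**2 + 12*pi + 44) = -24*pi.
Hence b_1 = (1/(2*pi))·(-24*pi) = -12.

-12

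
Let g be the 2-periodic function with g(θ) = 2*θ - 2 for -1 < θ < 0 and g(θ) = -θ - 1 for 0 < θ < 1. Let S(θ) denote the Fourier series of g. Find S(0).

At θ = 0 the one-sided limits are g(0^-) = -2 and g(0^+) = -1.
By Dirichlet's theorem the series converges to their average, [(-2) + (-1)]/2 = -3/2.

-3/2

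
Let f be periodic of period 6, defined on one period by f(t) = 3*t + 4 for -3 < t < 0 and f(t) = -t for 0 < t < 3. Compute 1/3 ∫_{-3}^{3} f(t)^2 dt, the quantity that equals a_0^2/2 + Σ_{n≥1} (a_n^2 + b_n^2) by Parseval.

10

1/3 ∫_{-3}^{3} f(t)^2 dt = 1/3 · (30) = 10.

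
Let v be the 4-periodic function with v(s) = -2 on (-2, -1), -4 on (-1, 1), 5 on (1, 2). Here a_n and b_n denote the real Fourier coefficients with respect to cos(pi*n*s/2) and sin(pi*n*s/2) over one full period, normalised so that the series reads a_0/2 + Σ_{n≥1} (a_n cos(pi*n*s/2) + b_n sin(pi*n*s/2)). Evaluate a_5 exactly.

-11/(5*pi)

a_5 = 1/2 ∫_{-2}^{2} v(s) cos(5*pi*s/2) ds.
Split the integral at the breakpoints.
Directly, an antiderivative of (-2) cos(5*pi*s/2) is -4*sin(5*pi*s/2)/(5*pi); evaluating from -2 to -1: ∫_{-2}^{-1} (-2) cos(5*pi*s/2) ds = (4/(5*pi)) - (0) = 4/(5*pi).
Directly, an antiderivative of (-4) cos(5*pi*s/2) is -8*sin(5*pi*s/2)/(5*pi); evaluating from -1 to 1: ∫_{-1}^{1} (-4) cos(5*pi*s/2) ds = (-8/(5*pi)) - (8/(5*pi)) = -16/(5*pi).
Directly, an antiderivative of (5) cos(5*pi*s/2) is 2*sin(5*pi*s/2)/pi; evaluating from 1 to 2: ∫_{1}^{2} (5) cos(5*pi*s/2) ds = (0) - (2/pi) = -2/pi.
Summing the pieces and multiplying by (1/2) gives a_5 = -11/(5*pi).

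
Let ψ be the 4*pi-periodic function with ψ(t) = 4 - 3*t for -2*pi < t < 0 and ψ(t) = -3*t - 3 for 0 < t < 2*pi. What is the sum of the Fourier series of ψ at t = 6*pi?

1/2

t = 6*pi differs from t = 2*pi by 1 full period(s), and the series is 4*pi-periodic.
At t = 2*pi the one-sided limits are ψ(2*pi^-) = -6*pi - 3 and ψ(2*pi^+) = 4 + 6*pi.
By Dirichlet's theorem the series converges to their average, [(-6*pi - 3) + (4 + 6*pi)]/2 = 1/2.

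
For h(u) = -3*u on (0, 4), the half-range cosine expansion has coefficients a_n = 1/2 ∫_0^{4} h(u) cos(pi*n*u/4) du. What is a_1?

48/pi**2

a_1 = 1/2 ∫_0^{4} (-3*u) cos(pi*u/4) du.
Integrating by parts (boundary term plus one more integral), an antiderivative of (-3*u) cos(pi*u/4) is -12*u*sin(pi*u/4)/pi - 48*cos(pi*u/4)/pi**2; evaluating from 0 to 4: ∫_{0}^{4} (-3*u) cos(pi*u/4) du = (48/pi**2) - (-48/pi**2) = 96/pi**2.
Hence a_1 = (1/2)·(96/pi**2) = 48/pi**2.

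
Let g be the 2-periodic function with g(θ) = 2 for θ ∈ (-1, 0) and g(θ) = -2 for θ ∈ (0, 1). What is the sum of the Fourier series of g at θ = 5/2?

θ = 5/2 differs from θ = 1/2 by 1 full period(s), and the series is 2-periodic.
g is continuous at θ = 1/2 with value -2, so the series converges to -2 there.

-2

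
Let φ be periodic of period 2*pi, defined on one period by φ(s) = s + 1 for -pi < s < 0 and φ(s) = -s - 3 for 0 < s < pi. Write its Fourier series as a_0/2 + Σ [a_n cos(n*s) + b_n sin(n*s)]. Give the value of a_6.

0

a_6 = 1/pi ∫_{-pi}^{pi} φ(s) cos(6*s) ds.
Split the integral at the breakpoints.
Integrating by parts (boundary term plus one more integral), an antiderivative of (s + 1) cos(6*s) is s*sin(6*s)/6 + sin(6*s)/6 + cos(6*s)/36; evaluating from -pi to 0: ∫_{-pi}^{0} (s + 1) cos(6*s) ds = (1/36) - (1/36) = 0.
Integrating by parts (boundary term plus one more integral), an antiderivative of (-s - 3) cos(6*s) is -s*sin(6*s)/6 - sin(6*s)/2 - cos(6*s)/36; evaluating from 0 to pi: ∫_{0}^{pi} (-s - 3) cos(6*s) ds = (-1/36) - (-1/36) = 0.
Summing the pieces and multiplying by (1/pi) gives a_6 = 0.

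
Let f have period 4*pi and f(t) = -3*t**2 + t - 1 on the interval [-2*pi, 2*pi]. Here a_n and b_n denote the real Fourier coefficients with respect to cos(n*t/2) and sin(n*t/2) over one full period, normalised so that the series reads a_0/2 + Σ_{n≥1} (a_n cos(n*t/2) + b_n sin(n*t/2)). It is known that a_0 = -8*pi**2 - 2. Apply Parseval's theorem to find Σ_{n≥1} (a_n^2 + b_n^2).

Parseval: a_0^2/2 + Σ_{n≥1} (a_n^2+b_n^2) = (1/(2*pi)) ∫_{-2*pi}^{2*pi} f(t)^2 dt = 2 + 56*pi**2/3 + 288*pi**4/5.
Subtract a_0^2/2 = 2*(1 + 4*pi**2)**2: Σ (a_n^2+b_n^2) = 8*pi**2*(5 + 48*pi**2)/15.

8*pi**2*(5 + 48*pi**2)/15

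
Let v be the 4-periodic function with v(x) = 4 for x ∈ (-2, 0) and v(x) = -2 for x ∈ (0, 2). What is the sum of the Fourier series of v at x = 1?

-2

v is continuous at x = 1 with value -2, so the series converges to -2 there.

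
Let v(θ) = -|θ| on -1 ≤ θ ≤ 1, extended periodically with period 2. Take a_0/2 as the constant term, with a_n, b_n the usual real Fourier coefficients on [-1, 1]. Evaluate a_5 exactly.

4/(25*pi**2)

a_5 = ∫_{-1}^{1} v(θ) cos(5*pi*θ) dθ.
v is even and cos(5*pi*θ) is even, so the integrand is even and a_5 = 2 ∫_0^{1} v(θ) cos(5*pi*θ) dθ.
Integrating by parts (boundary term plus one more integral), an antiderivative of (-θ) cos(5*pi*θ) is -θ*sin(5*pi*θ)/(5*pi) - cos(5*pi*θ)/(25*pi**2); evaluating from 0 to 1: ∫_{0}^{1} (-θ) cos(5*pi*θ) dθ = (1/(25*pi**2)) - (-1/(25*pi**2)) = 2/(25*pi**2).
Hence a_5 = 2·(2/(25*pi**2)) = 4/(25*pi**2).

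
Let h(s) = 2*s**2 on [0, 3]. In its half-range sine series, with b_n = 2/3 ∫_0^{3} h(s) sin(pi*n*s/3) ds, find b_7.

36*(-4 + 49*pi**2)/(343*pi**3)

b_7 = 2/3 ∫_0^{3} (2*s**2) sin(7*pi*s/3) ds.
Integrating by parts twice (tabular method), an antiderivative of (2*s**2) sin(7*pi*s/3) is -6*s**2*cos(7*pi*s/3)/(7*pi) + 36*s*sin(7*pi*s/3)/(49*pi**2) + 108*cos(7*pi*s/3)/(343*pi**3); evaluating from 0 to 3: ∫_{0}^{3} (2*s**2) sin(7*pi*s/3) ds = (54*(-2 + 49*pi**2)/(343*pi**3)) - (108/(343*pi**3)) = 54*(-4 + 49*pi**2)/(343*pi**3).
Hence b_7 = (2/3)·(54*(-4 + 49*pi**2)/(343*pi**3)) = 36*(-4 + 49*pi**2)/(343*pi**3).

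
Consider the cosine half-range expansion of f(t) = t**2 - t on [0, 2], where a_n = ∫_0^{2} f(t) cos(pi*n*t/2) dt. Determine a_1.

-8/pi**2

a_1 = ∫_0^{2} (t**2 - t) cos(pi*t/2) dt.
Integrating by parts twice (tabular method), an antiderivative of (t**2 - t) cos(pi*t/2) is 2*t**2*sin(pi*t/2)/pi - 2*t*sin(pi*t/2)/pi + 8*t*cos(pi*t/2)/pi**2 - 16*sin(pi*t/2)/pi**3 - 4*cos(pi*t/2)/pi**2; evaluating from 0 to 2: ∫_{0}^{2} (t**2 - t) cos(pi*t/2) dt = (-12/pi**2) - (-4/pi**2) = -8/pi**2.
Hence a_1 = -8/pi**2.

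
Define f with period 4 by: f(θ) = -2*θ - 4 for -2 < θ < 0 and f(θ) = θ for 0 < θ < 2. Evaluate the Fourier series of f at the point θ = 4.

θ = 4 differs from θ = 0 by 1 full period(s), and the series is 4-periodic.
At θ = 0 the one-sided limits are f(0^-) = -4 and f(0^+) = 0.
By Dirichlet's theorem the series converges to their average, [(-4) + (0)]/2 = -2.

-2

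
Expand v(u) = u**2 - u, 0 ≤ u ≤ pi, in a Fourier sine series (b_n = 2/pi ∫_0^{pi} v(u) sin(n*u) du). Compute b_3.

b_3 = 2/pi ∫_0^{pi} (u**2 - u) sin(3*u) du.
Integrating by parts twice (tabular method), an antiderivative of (u**2 - u) sin(3*u) is -u**2*cos(3*u)/3 + 2*u*sin(3*u)/9 + u*cos(3*u)/3 - sin(3*u)/9 + 2*cos(3*u)/27; evaluating from 0 to pi: ∫_{0}^{pi} (u**2 - u) sin(3*u) du = (-pi/3 - 2/27 + pi**2/3) - (2/27) = -pi/3 - 4/27 + pi**2/3.
Hence b_3 = (2/pi)·(-pi/3 - 4/27 + pi**2/3) = 2*(-9*pi - 4 + 9*pi**2)/(27*pi).

2*(-9*pi - 4 + 9*pi**2)/(27*pi)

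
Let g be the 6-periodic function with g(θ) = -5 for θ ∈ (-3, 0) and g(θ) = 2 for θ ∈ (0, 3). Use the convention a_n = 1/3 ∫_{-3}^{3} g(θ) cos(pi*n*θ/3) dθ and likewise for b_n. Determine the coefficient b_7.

b_7 = 1/3 ∫_{-3}^{3} g(θ) sin(7*pi*θ/3) dθ.
Split the integral at the breakpoints.
Directly, an antiderivative of (-5) sin(7*pi*θ/3) is 15*cos(7*pi*θ/3)/(7*pi); evaluating from -3 to 0: ∫_{-3}^{0} (-5) sin(7*pi*θ/3) dθ = (15/(7*pi)) - (-15/(7*pi)) = 30/(7*pi).
Directly, an antiderivative of (2) sin(7*pi*θ/3) is -6*cos(7*pi*θ/3)/(7*pi); evaluating from 0 to 3: ∫_{0}^{3} (2) sin(7*pi*θ/3) dθ = (6/(7*pi)) - (-6/(7*pi)) = 12/(7*pi).
Summing the pieces and multiplying by (1/3) gives b_7 = 2/pi.

2/pi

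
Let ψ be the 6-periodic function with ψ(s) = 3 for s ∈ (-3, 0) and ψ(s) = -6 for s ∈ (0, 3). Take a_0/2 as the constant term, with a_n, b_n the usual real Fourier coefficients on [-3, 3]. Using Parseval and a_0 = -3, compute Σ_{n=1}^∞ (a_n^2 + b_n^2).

Parseval: a_0^2/2 + Σ_{n≥1} (a_n^2+b_n^2) = 1/3 ∫_{-3}^{3} ψ(s)^2 ds = 45.
Subtract a_0^2/2 = 9/2: Σ (a_n^2+b_n^2) = 81/2.

81/2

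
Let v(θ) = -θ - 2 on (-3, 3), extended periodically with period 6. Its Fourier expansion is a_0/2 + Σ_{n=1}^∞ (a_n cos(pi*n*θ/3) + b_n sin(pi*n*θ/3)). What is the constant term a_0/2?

a_0 = 1/3 ∫_{-3}^{3} v(θ) dθ = 1/3 · (-12) = -4.
So the constant term a_0/2 = -2.

-2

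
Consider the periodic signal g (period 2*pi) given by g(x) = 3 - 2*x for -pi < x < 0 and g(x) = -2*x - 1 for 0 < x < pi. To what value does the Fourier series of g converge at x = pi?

1

At x = pi the one-sided limits are g(pi^-) = -2*pi - 1 and g(pi^+) = 3 + 2*pi.
By Dirichlet's theorem the series converges to their average, [(-2*pi - 1) + (3 + 2*pi)]/2 = 1.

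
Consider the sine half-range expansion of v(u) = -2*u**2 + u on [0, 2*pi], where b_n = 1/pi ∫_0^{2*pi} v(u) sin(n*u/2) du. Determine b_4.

b_4 = 1/pi ∫_0^{2*pi} (-2*u**2 + u) sin(2*u) du.
Integrating by parts twice (tabular method), an antiderivative of (-2*u**2 + u) sin(2*u) is u**2*cos(2*u) - u*sin(2*u) - u*cos(2*u)/2 + sin(2*u)/4 - cos(2*u)/2; evaluating from 0 to 2*pi: ∫_{0}^{2*pi} (-2*u**2 + u) sin(2*u) du = (-pi - 1/2 + 4*pi**2) - (-1/2) = pi*(-1 + 4*pi).
Hence b_4 = (1/pi)·(pi*(-1 + 4*pi)) = -1 + 4*pi.

-1 + 4*pi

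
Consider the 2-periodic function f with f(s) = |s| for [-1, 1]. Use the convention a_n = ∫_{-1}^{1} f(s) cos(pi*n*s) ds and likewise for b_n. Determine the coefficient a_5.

a_5 = ∫_{-1}^{1} f(s) cos(5*pi*s) ds.
f is even and cos(5*pi*s) is even, so the integrand is even and a_5 = 2 ∫_0^{1} f(s) cos(5*pi*s) ds.
Integrating by parts (boundary term plus one more integral), an antiderivative of (s) cos(5*pi*s) is s*sin(5*pi*s)/(5*pi) + cos(5*pi*s)/(25*pi**2); evaluating from 0 to 1: ∫_{0}^{1} (s) cos(5*pi*s) ds = (-1/(25*pi**2)) - (1/(25*pi**2)) = -2/(25*pi**2).
Hence a_5 = 2·(-2/(25*pi**2)) = -4/(25*pi**2).

-4/(25*pi**2)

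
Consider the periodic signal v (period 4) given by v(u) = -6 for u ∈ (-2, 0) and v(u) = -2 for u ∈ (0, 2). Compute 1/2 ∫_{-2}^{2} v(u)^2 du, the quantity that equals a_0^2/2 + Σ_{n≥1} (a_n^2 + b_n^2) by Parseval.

40

1/2 ∫_{-2}^{2} v(u)^2 du = 1/2 · (80) = 40.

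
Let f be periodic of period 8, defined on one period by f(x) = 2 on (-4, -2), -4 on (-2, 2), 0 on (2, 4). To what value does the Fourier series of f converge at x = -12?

1

x = -12 differs from x = 4 by -2 full period(s), and the series is 8-periodic.
At x = 4 the one-sided limits are f(4^-) = 0 and f(4^+) = 2.
By Dirichlet's theorem the series converges to their average, [(0) + (2)]/2 = 1.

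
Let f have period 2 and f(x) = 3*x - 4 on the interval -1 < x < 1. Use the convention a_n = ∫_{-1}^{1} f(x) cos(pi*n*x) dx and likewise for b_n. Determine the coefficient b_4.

-3/(2*pi)

b_4 = ∫_{-1}^{1} f(x) sin(4*pi*x) dx.
Integrating by parts (boundary term plus one more integral), an antiderivative of (3*x - 4) sin(4*pi*x) is -3*x*cos(4*pi*x)/(4*pi) + 3*sin(4*pi*x)/(16*pi**2) + cos(4*pi*x)/pi; evaluating from -1 to 1: ∫_{-1}^{1} (3*x - 4) sin(4*pi*x) dx = (1/(4*pi)) - (7/(4*pi)) = -3/(2*pi).
Hence b_4 = -3/(2*pi).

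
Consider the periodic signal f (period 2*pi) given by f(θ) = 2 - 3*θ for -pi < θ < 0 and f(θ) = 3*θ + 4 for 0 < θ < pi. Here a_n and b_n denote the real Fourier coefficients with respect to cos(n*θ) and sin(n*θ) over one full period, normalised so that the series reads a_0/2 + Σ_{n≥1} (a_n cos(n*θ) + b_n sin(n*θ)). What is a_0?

6 + 3*pi

a_0 = 1/pi ∫_{-pi}^{pi} f(θ) dθ = 1/pi · (3*pi*(2 + pi)) = 6 + 3*pi.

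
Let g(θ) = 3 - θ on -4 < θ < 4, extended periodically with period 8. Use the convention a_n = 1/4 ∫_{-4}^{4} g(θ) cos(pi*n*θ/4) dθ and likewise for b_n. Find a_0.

a_0 = 1/4 ∫_{-4}^{4} g(θ) dθ = 1/4 · (24) = 6.

6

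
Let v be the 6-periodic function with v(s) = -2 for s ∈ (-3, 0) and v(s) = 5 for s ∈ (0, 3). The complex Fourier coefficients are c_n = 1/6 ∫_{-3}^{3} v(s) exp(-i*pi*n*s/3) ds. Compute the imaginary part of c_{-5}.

Since v is real-valued, Im(c_{-5}) = -1/6 ∫_{-3}^{3} v(s) sin(-5*pi*s/3) ds = b_{5}/2.
Split the integral at the breakpoints.
Directly, an antiderivative of (-2) sin(-5*pi*s/3) is -6*cos(5*pi*s/3)/(5*pi); evaluating from -3 to 0: ∫_{-3}^{0} (-2) sin(-5*pi*s/3) ds = (-6/(5*pi)) - (6/(5*pi)) = -12/(5*pi).
Directly, an antiderivative of (5) sin(-5*pi*s/3) is 3*cos(5*pi*s/3)/pi; evaluating from 0 to 3: ∫_{0}^{3} (5) sin(-5*pi*s/3) ds = (-3/pi) - (3/pi) = -6/pi.
So ∫_{-3}^{3} v(s) sin(-5*pi*s/3) ds = -42/(5*pi).
Hence Im(c_{-5}) = (-1/6)·(-42/(5*pi)) = 7/(5*pi).

7/(5*pi)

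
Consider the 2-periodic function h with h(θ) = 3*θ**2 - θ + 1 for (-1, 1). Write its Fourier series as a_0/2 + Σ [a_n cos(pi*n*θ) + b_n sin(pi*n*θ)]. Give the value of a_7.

a_7 = ∫_{-1}^{1} h(θ) cos(7*pi*θ) dθ.
Integrating by parts twice (tabular method), an antiderivative of (3*θ**2 - θ + 1) cos(7*pi*θ) is 3*θ**2*sin(7*pi*θ)/(7*pi) - θ*sin(7*pi*θ)/(7*pi) + 6*θ*cos(7*pi*θ)/(49*pi**2) - 6*sin(7*pi*θ)/(343*pi**3) + sin(7*pi*θ)/(7*pi) - cos(7*pi*θ)/(49*pi**2); evaluating from -1 to 1: ∫_{-1}^{1} (3*θ**2 - θ + 1) cos(7*pi*θ) dθ = (-5/(49*pi**2)) - (1/(7*pi**2)) = -12/(49*pi**2).
Hence a_7 = -12/(49*pi**2).

-12/(49*pi**2)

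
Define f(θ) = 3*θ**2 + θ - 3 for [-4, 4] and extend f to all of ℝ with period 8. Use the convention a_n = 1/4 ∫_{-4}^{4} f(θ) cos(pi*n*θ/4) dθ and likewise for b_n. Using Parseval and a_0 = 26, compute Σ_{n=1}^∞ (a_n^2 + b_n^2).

Parseval: a_0^2/2 + Σ_{n≥1} (a_n^2+b_n^2) = 1/4 ∫_{-4}^{4} f(θ)^2 dθ = 11374/15.
Subtract a_0^2/2 = 338: Σ (a_n^2+b_n^2) = 6304/15.

6304/15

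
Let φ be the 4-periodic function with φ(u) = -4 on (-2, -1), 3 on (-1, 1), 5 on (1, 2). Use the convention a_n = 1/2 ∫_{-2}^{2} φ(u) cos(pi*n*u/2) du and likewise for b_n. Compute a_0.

7/2

a_0 = 1/2 ∫_{-2}^{2} φ(u) du = 1/2 · (7) = 7/2.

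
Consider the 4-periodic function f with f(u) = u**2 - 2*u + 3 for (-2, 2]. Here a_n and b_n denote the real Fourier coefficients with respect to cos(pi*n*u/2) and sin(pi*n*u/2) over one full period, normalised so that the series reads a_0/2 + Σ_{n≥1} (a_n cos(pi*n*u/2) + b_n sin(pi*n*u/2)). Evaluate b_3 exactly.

b_3 = 1/2 ∫_{-2}^{2} f(u) sin(3*pi*u/2) du.
Integrating by parts twice (tabular method), an antiderivative of (u**2 - 2*u + 3) sin(3*pi*u/2) is -2*u**2*cos(3*pi*u/2)/(3*pi) + 8*u*sin(3*pi*u/2)/(9*pi**2) + 4*u*cos(3*pi*u/2)/(3*pi) - 8*sin(3*pi*u/2)/(9*pi**2) - 2*cos(3*pi*u/2)/pi + 16*cos(3*pi*u/2)/(27*pi**3); evaluating from -2 to 2: ∫_{-2}^{2} (u**2 - 2*u + 3) sin(3*pi*u/2) du = (-16/(27*pi**3) + 2/pi) - (2*(-8 + 99*pi**2)/(27*pi**3)) = -16/(3*pi).
Hence b_3 = (1/2)·(-16/(3*pi)) = -8/(3*pi).

-8/(3*pi)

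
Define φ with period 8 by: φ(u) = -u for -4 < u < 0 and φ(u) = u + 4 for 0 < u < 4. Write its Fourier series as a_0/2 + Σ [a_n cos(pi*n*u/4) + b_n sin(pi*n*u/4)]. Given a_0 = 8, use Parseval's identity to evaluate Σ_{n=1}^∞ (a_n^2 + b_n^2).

Parseval: a_0^2/2 + Σ_{n≥1} (a_n^2+b_n^2) = 1/4 ∫_{-4}^{4} φ(u)^2 du = 128/3.
Subtract a_0^2/2 = 32: Σ (a_n^2+b_n^2) = 32/3.

32/3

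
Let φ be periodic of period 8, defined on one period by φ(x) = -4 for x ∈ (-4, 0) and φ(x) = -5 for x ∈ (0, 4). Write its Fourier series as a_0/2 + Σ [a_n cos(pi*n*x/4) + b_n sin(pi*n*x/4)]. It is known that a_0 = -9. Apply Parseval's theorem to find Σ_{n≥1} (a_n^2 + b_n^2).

1/2

Parseval: a_0^2/2 + Σ_{n≥1} (a_n^2+b_n^2) = 1/4 ∫_{-4}^{4} φ(x)^2 dx = 41.
Subtract a_0^2/2 = 81/2: Σ (a_n^2+b_n^2) = 1/2.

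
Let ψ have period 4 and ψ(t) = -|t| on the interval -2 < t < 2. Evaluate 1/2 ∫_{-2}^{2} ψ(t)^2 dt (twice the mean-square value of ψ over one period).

8/3

1/2 ∫_{-2}^{2} ψ(t)^2 dt = 1/2 · (16/3) = 8/3.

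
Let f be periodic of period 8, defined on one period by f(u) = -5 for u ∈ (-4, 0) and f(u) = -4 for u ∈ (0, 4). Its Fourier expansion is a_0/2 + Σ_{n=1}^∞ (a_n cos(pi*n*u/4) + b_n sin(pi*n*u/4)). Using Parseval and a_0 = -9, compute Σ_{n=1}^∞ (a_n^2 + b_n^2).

1/2

Parseval: a_0^2/2 + Σ_{n≥1} (a_n^2+b_n^2) = 1/4 ∫_{-4}^{4} f(u)^2 du = 41.
Subtract a_0^2/2 = 81/2: Σ (a_n^2+b_n^2) = 1/2.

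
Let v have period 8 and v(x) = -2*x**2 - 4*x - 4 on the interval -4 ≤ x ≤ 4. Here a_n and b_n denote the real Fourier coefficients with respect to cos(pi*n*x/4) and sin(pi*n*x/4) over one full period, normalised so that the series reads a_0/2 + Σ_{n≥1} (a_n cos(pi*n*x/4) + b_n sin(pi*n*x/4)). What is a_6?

a_6 = 1/4 ∫_{-4}^{4} v(x) cos(3*pi*x/2) dx.
Integrating by parts twice (tabular method), an antiderivative of (-2*x**2 - 4*x - 4) cos(3*pi*x/2) is -4*x**2*sin(3*pi*x/2)/(3*pi) - 8*x*sin(3*pi*x/2)/(3*pi) - 16*x*cos(3*pi*x/2)/(9*pi**2) - 8*sin(3*pi*x/2)/(3*pi) + 32*sin(3*pi*x/2)/(27*pi**3) - 16*cos(3*pi*x/2)/(9*pi**2); evaluating from -4 to 4: ∫_{-4}^{4} (-2*x**2 - 4*x - 4) cos(3*pi*x/2) dx = (-80/(9*pi**2)) - (16/(3*pi**2)) = -128/(9*pi**2).
Hence a_6 = (1/4)·(-128/(9*pi**2)) = -32/(9*pi**2).

-32/(9*pi**2)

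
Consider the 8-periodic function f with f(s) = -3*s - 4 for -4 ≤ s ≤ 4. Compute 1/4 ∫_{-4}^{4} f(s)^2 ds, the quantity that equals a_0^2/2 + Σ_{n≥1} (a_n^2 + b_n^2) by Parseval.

1/4 ∫_{-4}^{4} f(s)^2 ds = 1/4 · (512) = 128.

128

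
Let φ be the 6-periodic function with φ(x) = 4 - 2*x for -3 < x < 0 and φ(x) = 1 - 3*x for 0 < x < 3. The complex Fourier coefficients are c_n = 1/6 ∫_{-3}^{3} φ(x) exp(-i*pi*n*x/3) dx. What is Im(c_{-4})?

15/(8*pi)

Since φ is real-valued, Im(c_{-4}) = -1/6 ∫_{-3}^{3} φ(x) sin(-4*pi*x/3) dx = b_{4}/2.
Split the integral at the breakpoints.
Integrating by parts (boundary term plus one more integral), an antiderivative of (4 - 2*x) sin(-4*pi*x/3) is -3*x*cos(4*pi*x/3)/(2*pi) + 9*sin(4*pi*x/3)/(8*pi**2) + 3*cos(4*pi*x/3)/pi; evaluating from -3 to 0: ∫_{-3}^{0} (4 - 2*x) sin(-4*pi*x/3) dx = (3/pi) - (15/(2*pi)) = -9/(2*pi).
Integrating by parts (boundary term plus one more integral), an antiderivative of (1 - 3*x) sin(-4*pi*x/3) is -9*x*cos(4*pi*x/3)/(4*pi) + 27*sin(4*pi*x/3)/(16*pi**2) + 3*cos(4*pi*x/3)/(4*pi); evaluating from 0 to 3: ∫_{0}^{3} (1 - 3*x) sin(-4*pi*x/3) dx = (-6/pi) - (3/(4*pi)) = -27/(4*pi).
So ∫_{-3}^{3} φ(x) sin(-4*pi*x/3) dx = -45/(4*pi).
Hence Im(c_{-4}) = (-1/6)·(-45/(4*pi)) = 15/(8*pi).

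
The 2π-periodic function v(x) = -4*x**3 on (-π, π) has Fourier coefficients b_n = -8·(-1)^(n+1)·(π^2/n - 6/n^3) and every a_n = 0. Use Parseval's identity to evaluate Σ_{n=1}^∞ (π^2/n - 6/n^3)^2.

pi**6/14

Parseval: Σ b_n^2 = (1/π) ∫_{-π}^{π} v(x)^2 dx = 32*pi**6/7.
b_n^2 = 64·(π^2/n - 6/n^3)^2, so the sum equals (32*pi**6/7)/64 = pi**6/14.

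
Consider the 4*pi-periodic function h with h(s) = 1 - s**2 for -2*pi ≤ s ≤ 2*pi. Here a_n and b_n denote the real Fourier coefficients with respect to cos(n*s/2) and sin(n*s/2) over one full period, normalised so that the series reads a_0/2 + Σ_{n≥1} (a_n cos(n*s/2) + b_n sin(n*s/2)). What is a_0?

2 - 8*pi**2/3

a_0 = (1/(2*pi)) ∫_{-2*pi}^{2*pi} h(s) ds = (1/(2*pi)) · (-16*pi**3/3 + 4*pi) = 2 - 8*pi**2/3.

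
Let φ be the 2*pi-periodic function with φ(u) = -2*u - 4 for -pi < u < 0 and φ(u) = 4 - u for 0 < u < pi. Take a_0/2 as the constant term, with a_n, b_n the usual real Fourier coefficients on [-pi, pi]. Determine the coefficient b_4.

3/4

b_4 = 1/pi ∫_{-pi}^{pi} φ(u) sin(4*u) du.
Split the integral at the breakpoints.
Integrating by parts (boundary term plus one more integral), an antiderivative of (-2*u - 4) sin(4*u) is u*cos(4*u)/2 - sin(4*u)/8 + cos(4*u); evaluating from -pi to 0: ∫_{-pi}^{0} (-2*u - 4) sin(4*u) du = (1) - (1 - pi/2) = pi/2.
Integrating by parts (boundary term plus one more integral), an antiderivative of (4 - u) sin(4*u) is u*cos(4*u)/4 - sin(4*u)/16 - cos(4*u); evaluating from 0 to pi: ∫_{0}^{pi} (4 - u) sin(4*u) du = (-1 + pi/4) - (-1) = pi/4.
Summing the pieces and multiplying by (1/pi) gives b_4 = 3/4.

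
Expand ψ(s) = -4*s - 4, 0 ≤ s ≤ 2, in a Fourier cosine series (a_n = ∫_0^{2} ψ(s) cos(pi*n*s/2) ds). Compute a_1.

a_1 = ∫_0^{2} (-4*s - 4) cos(pi*s/2) ds.
Integrating by parts (boundary term plus one more integral), an antiderivative of (-4*s - 4) cos(pi*s/2) is -8*s*sin(pi*s/2)/pi - 8*sin(pi*s/2)/pi - 16*cos(pi*s/2)/pi**2; evaluating from 0 to 2: ∫_{0}^{2} (-4*s - 4) cos(pi*s/2) ds = (16/pi**2) - (-16/pi**2) = 32/pi**2.
Hence a_1 = 32/pi**2.

32/pi**2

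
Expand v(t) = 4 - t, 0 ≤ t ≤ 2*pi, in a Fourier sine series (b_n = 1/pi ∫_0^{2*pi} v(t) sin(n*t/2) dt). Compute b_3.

b_3 = 1/pi ∫_0^{2*pi} (4 - t) sin(3*t/2) dt.
Integrating by parts (boundary term plus one more integral), an antiderivative of (4 - t) sin(3*t/2) is 2*t*cos(3*t/2)/3 - 4*sin(3*t/2)/9 - 8*cos(3*t/2)/3; evaluating from 0 to 2*pi: ∫_{0}^{2*pi} (4 - t) sin(3*t/2) dt = (8/3 - 4*pi/3) - (-8/3) = 16/3 - 4*pi/3.
Hence b_3 = (1/pi)·(16/3 - 4*pi/3) = 4*(4 - pi)/(3*pi).

4*(4 - pi)/(3*pi)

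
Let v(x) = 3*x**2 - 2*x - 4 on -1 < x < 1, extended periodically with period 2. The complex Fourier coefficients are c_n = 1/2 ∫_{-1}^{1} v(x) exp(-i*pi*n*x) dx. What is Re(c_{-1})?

-6/pi**2

Since v is real-valued, Re(c_{-1}) = 1/2 ∫_{-1}^{1} v(x) cos(-pi*x) dx = a_{1}/2.
Integrating by parts twice (tabular method), an antiderivative of (3*x**2 - 2*x - 4) cos(-pi*x) is 3*x**2*sin(pi*x)/pi - 2*x*sin(pi*x)/pi + 6*x*cos(pi*x)/pi**2 - 4*sin(pi*x)/pi - 6*sin(pi*x)/pi**3 - 2*cos(pi*x)/pi**2; evaluating from -1 to 1: ∫_{-1}^{1} (3*x**2 - 2*x - 4) cos(-pi*x) dx = (-4/pi**2) - (8/pi**2) = -12/pi**2.
Hence Re(c_{-1}) = (1/2)·(-12/pi**2) = -6/pi**2.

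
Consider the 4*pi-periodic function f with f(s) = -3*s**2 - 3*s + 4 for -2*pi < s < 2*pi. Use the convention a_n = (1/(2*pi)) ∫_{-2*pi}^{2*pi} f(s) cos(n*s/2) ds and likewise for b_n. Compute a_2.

-12

a_2 = (1/(2*pi)) ∫_{-2*pi}^{2*pi} f(s) cos(s) ds.
Integrating by parts twice (tabular method), an antiderivative of (-3*s**2 - 3*s + 4) cos(s) is -3*s**2*sin(s) - 3*s*sin(s) - 6*s*cos(s) + 10*sin(s) - 3*cos(s); evaluating from -2*pi to 2*pi: ∫_{-2*pi}^{2*pi} (-3*s**2 - 3*s + 4) cos(s) ds = (-12*pi - 3) - (-3 + 12*pi) = -24*pi.
Hence a_2 = (1/(2*pi))·(-24*pi) = -12.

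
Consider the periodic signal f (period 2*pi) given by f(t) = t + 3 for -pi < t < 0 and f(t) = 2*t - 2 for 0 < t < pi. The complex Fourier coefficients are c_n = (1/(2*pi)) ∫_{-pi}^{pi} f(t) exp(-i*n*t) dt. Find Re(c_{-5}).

-1/(25*pi)

Since f is real-valued, Re(c_{-5}) = (1/(2*pi)) ∫_{-pi}^{pi} f(t) cos(-5*t) dt = a_{5}/2.
Split the integral at the breakpoints.
Integrating by parts (boundary term plus one more integral), an antiderivative of (t + 3) cos(-5*t) is t*sin(5*t)/5 + 3*sin(5*t)/5 + cos(5*t)/25; evaluating from -pi to 0: ∫_{-pi}^{0} (t + 3) cos(-5*t) dt = (1/25) - (-1/25) = 2/25.
Integrating by parts (boundary term plus one more integral), an antiderivative of (2*t - 2) cos(-5*t) is 2*t*sin(5*t)/5 - 2*sin(5*t)/5 + 2*cos(5*t)/25; evaluating from 0 to pi: ∫_{0}^{pi} (2*t - 2) cos(-5*t) dt = (-2/25) - (2/25) = -4/25.
So ∫_{-pi}^{pi} f(t) cos(-5*t) dt = -2/25.
Hence Re(c_{-5}) = (1/(2*pi))·(-2/25) = -1/(25*pi).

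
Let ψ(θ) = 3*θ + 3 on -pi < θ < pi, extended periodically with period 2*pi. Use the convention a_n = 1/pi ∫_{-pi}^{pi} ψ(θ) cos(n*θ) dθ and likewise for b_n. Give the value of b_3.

b_3 = 1/pi ∫_{-pi}^{pi} ψ(θ) sin(3*θ) dθ.
Integrating by parts (boundary term plus one more integral), an antiderivative of (3*θ + 3) sin(3*θ) is -θ*cos(3*θ) + sin(3*θ)/3 - cos(3*θ); evaluating from -pi to pi: ∫_{-pi}^{pi} (3*θ + 3) sin(3*θ) dθ = (1 + pi) - (1 - pi) = 2*pi.
Hence b_3 = (1/pi)·(2*pi) = 2.

2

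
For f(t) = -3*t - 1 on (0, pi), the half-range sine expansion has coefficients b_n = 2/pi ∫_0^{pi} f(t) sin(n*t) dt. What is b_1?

b_1 = 2/pi ∫_0^{pi} (-3*t - 1) sin(t) dt.
Integrating by parts (boundary term plus one more integral), an antiderivative of (-3*t - 1) sin(t) is 3*t*cos(t) - 3*sin(t) + cos(t); evaluating from 0 to pi: ∫_{0}^{pi} (-3*t - 1) sin(t) dt = (-3*pi - 1) - (1) = -3*pi - 2.
Hence b_1 = (2/pi)·(-3*pi - 2) = -6 - 4/pi.

-6 - 4/pi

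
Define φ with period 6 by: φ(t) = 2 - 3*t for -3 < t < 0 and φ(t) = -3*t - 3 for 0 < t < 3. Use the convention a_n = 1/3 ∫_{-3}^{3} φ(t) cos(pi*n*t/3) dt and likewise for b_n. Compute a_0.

a_0 = 1/3 ∫_{-3}^{3} φ(t) dt = 1/3 · (-3) = -1.

-1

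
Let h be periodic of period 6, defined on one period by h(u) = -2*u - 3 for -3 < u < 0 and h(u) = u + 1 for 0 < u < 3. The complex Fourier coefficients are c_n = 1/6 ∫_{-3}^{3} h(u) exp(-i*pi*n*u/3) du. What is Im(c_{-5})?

Since h is real-valued, Im(c_{-5}) = -1/6 ∫_{-3}^{3} h(u) sin(-5*pi*u/3) du = b_{5}/2.
Split the integral at the breakpoints.
Integrating by parts (boundary term plus one more integral), an antiderivative of (-2*u - 3) sin(-5*pi*u/3) is -6*u*cos(5*pi*u/3)/(5*pi) + 18*sin(5*pi*u/3)/(25*pi**2) - 9*cos(5*pi*u/3)/(5*pi); evaluating from -3 to 0: ∫_{-3}^{0} (-2*u - 3) sin(-5*pi*u/3) du = (-9/(5*pi)) - (-9/(5*pi)) = 0.
Integrating by parts (boundary term plus one more integral), an antiderivative of (u + 1) sin(-5*pi*u/3) is 3*u*cos(5*pi*u/3)/(5*pi) - 9*sin(5*pi*u/3)/(25*pi**2) + 3*cos(5*pi*u/3)/(5*pi); evaluating from 0 to 3: ∫_{0}^{3} (u + 1) sin(-5*pi*u/3) du = (-12/(5*pi)) - (3/(5*pi)) = -3/pi.
So ∫_{-3}^{3} h(u) sin(-5*pi*u/3) du = -3/pi.
Hence Im(c_{-5}) = (-1/6)·(-3/pi) = 1/(2*pi).

1/(2*pi)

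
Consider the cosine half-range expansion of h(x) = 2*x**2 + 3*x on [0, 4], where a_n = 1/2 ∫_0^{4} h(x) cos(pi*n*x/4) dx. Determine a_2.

a_2 = 1/2 ∫_0^{4} (2*x**2 + 3*x) cos(pi*x/2) dx.
Integrating by parts twice (tabular method), an antiderivative of (2*x**2 + 3*x) cos(pi*x/2) is 4*x**2*sin(pi*x/2)/pi + 6*x*sin(pi*x/2)/pi + 16*x*cos(pi*x/2)/pi**2 - 32*sin(pi*x/2)/pi**3 + 12*cos(pi*x/2)/pi**2; evaluating from 0 to 4: ∫_{0}^{4} (2*x**2 + 3*x) cos(pi*x/2) dx = (76/pi**2) - (12/pi**2) = 64/pi**2.
Hence a_2 = (1/2)·(64/pi**2) = 32/pi**2.

32/pi**2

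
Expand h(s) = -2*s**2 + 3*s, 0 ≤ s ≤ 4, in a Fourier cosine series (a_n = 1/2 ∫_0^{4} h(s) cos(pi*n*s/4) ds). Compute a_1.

a_1 = 1/2 ∫_0^{4} (-2*s**2 + 3*s) cos(pi*s/4) ds.
Integrating by parts twice (tabular method), an antiderivative of (-2*s**2 + 3*s) cos(pi*s/4) is -8*s**2*sin(pi*s/4)/pi + 12*s*sin(pi*s/4)/pi - 64*s*cos(pi*s/4)/pi**2 + 256*sin(pi*s/4)/pi**3 + 48*cos(pi*s/4)/pi**2; evaluating from 0 to 4: ∫_{0}^{4} (-2*s**2 + 3*s) cos(pi*s/4) ds = (208/pi**2) - (48/pi**2) = 160/pi**2.
Hence a_1 = (1/2)·(160/pi**2) = 80/pi**2.

80/pi**2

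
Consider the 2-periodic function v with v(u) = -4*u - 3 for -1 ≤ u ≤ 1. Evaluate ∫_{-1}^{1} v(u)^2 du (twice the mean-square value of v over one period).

∫_{-1}^{1} v(u)^2 du = 86/3.

86/3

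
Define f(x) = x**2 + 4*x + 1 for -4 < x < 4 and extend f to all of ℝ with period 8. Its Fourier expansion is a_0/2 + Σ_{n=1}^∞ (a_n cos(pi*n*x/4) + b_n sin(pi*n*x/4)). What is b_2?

b_2 = 1/4 ∫_{-4}^{4} f(x) sin(pi*x/2) dx.
Integrating by parts twice (tabular method), an antiderivative of (x**2 + 4*x + 1) sin(pi*x/2) is -2*x**2*cos(pi*x/2)/pi + 8*x*sin(pi*x/2)/pi**2 - 8*x*cos(pi*x/2)/pi + 16*sin(pi*x/2)/pi**2 - 2*cos(pi*x/2)/pi + 16*cos(pi*x/2)/pi**3; evaluating from -4 to 4: ∫_{-4}^{4} (x**2 + 4*x + 1) sin(pi*x/2) dx = (-66/pi + 16/pi**3) - (-2/pi + 16/pi**3) = -64/pi.
Hence b_2 = (1/4)·(-64/pi) = -16/pi.

-16/pi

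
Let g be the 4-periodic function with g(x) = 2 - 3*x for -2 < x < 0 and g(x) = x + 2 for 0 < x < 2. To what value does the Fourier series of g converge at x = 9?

x = 9 differs from x = 1 by 2 full period(s), and the series is 4-periodic.
g is continuous at x = 1 with value 3, so the series converges to 3 there.

3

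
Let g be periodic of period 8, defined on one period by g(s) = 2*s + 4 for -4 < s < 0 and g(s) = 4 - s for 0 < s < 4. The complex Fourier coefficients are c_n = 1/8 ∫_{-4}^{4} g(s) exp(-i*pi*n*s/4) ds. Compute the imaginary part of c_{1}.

Since g is real-valued, Im(c_{1}) = -1/8 ∫_{-4}^{4} g(s) sin(pi*s/4) ds = -b_{1}/2.
Split the integral at the breakpoints.
Integrating by parts (boundary term plus one more integral), an antiderivative of (2*s + 4) sin(pi*s/4) is -8*s*cos(pi*s/4)/pi + 32*sin(pi*s/4)/pi**2 - 16*cos(pi*s/4)/pi; evaluating from -4 to 0: ∫_{-4}^{0} (2*s + 4) sin(pi*s/4) ds = (-16/pi) - (-16/pi) = 0.
Integrating by parts (boundary term plus one more integral), an antiderivative of (4 - s) sin(pi*s/4) is 4*s*cos(pi*s/4)/pi - 16*sin(pi*s/4)/pi**2 - 16*cos(pi*s/4)/pi; evaluating from 0 to 4: ∫_{0}^{4} (4 - s) sin(pi*s/4) ds = (0) - (-16/pi) = 16/pi.
So ∫_{-4}^{4} g(s) sin(pi*s/4) ds = 16/pi.
Hence Im(c_{1}) = (-1/8)·(16/pi) = -2/pi.

-2/pi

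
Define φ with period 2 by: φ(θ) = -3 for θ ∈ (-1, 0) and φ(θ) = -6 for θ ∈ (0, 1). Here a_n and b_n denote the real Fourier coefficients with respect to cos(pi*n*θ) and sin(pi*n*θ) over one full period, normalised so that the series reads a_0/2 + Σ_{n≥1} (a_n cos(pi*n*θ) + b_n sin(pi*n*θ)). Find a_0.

a_0 = ∫_{-1}^{1} φ(θ) dθ = -9.

-9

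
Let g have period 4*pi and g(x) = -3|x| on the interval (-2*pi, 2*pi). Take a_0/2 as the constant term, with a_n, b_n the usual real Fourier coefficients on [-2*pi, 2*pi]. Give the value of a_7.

24/(49*pi)

a_7 = (1/(2*pi)) ∫_{-2*pi}^{2*pi} g(x) cos(7*x/2) dx.
g is even and cos(7*x/2) is even, so the integrand is even and a_7 = 1/pi ∫_0^{2*pi} g(x) cos(7*x/2) dx.
Integrating by parts (boundary term plus one more integral), an antiderivative of (-3*x) cos(7*x/2) is -6*x*sin(7*x/2)/7 - 12*cos(7*x/2)/49; evaluating from 0 to 2*pi: ∫_{0}^{2*pi} (-3*x) cos(7*x/2) dx = (12/49) - (-12/49) = 24/49.
Hence a_7 = (1/pi)·(24/49) = 24/(49*pi).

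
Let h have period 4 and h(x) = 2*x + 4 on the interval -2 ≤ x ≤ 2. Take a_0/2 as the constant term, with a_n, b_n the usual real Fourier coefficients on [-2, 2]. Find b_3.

b_3 = 1/2 ∫_{-2}^{2} h(x) sin(3*pi*x/2) dx.
Integrating by parts (boundary term plus one more integral), an antiderivative of (2*x + 4) sin(3*pi*x/2) is -4*x*cos(3*pi*x/2)/(3*pi) + 8*sin(3*pi*x/2)/(9*pi**2) - 8*cos(3*pi*x/2)/(3*pi); evaluating from -2 to 2: ∫_{-2}^{2} (2*x + 4) sin(3*pi*x/2) dx = (16/(3*pi)) - (0) = 16/(3*pi).
Hence b_3 = (1/2)·(16/(3*pi)) = 8/(3*pi).

8/(3*pi)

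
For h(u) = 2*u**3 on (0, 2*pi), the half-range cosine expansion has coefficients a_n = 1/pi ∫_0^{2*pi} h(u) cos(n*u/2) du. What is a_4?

a_4 = 1/pi ∫_0^{2*pi} (2*u**3) cos(2*u) du.
Integrating by parts three times (tabular method), an antiderivative of (2*u**3) cos(2*u) is u**3*sin(2*u) + 3*u**2*cos(2*u)/2 - 3*u*sin(2*u)/2 - 3*cos(2*u)/4; evaluating from 0 to 2*pi: ∫_{0}^{2*pi} (2*u**3) cos(2*u) du = (-3/4 + 6*pi**2) - (-3/4) = 6*pi**2.
Hence a_4 = (1/pi)·(6*pi**2) = 6*pi.

6*pi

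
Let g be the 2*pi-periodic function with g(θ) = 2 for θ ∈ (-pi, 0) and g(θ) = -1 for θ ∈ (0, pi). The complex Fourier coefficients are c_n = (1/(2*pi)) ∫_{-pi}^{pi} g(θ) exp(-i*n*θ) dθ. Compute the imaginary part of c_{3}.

1/pi

Since g is real-valued, Im(c_{3}) = -(1/(2*pi)) ∫_{-pi}^{pi} g(θ) sin(3*θ) dθ = -b_{3}/2.
Split the integral at the breakpoints.
Directly, an antiderivative of (2) sin(3*θ) is -2*cos(3*θ)/3; evaluating from -pi to 0: ∫_{-pi}^{0} (2) sin(3*θ) dθ = (-2/3) - (2/3) = -4/3.
Directly, an antiderivative of (-1) sin(3*θ) is cos(3*θ)/3; evaluating from 0 to pi: ∫_{0}^{pi} (-1) sin(3*θ) dθ = (-1/3) - (1/3) = -2/3.
So ∫_{-pi}^{pi} g(θ) sin(3*θ) dθ = -2.
Hence Im(c_{3}) = (-1/(2*pi))·(-2) = 1/pi.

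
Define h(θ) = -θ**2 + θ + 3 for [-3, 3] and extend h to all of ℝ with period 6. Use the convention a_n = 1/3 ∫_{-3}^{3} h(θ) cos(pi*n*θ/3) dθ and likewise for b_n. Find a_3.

a_3 = 1/3 ∫_{-3}^{3} h(θ) cos(pi*θ) dθ.
Integrating by parts twice (tabular method), an antiderivative of (-θ**2 + θ + 3) cos(pi*θ) is -θ**2*sin(pi*θ)/pi + θ*sin(pi*θ)/pi - 2*θ*cos(pi*θ)/pi**2 + 2*sin(pi*θ)/pi**3 + 3*sin(pi*θ)/pi + cos(pi*θ)/pi**2; evaluating from -3 to 3: ∫_{-3}^{3} (-θ**2 + θ + 3) cos(pi*θ) dθ = (5/pi**2) - (-7/pi**2) = 12/pi**2.
Hence a_3 = (1/3)·(12/pi**2) = 4/pi**2.

4/pi**2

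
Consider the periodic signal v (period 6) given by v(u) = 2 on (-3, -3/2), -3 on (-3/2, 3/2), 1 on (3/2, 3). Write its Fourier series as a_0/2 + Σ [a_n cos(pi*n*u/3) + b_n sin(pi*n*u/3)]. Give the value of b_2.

b_2 = 1/3 ∫_{-3}^{3} v(u) sin(2*pi*u/3) du.
Split the integral at the breakpoints.
Directly, an antiderivative of (2) sin(2*pi*u/3) is -3*cos(2*pi*u/3)/pi; evaluating from -3 to -3/2: ∫_{-3}^{-3/2} (2) sin(2*pi*u/3) du = (3/pi) - (-3/pi) = 6/pi.
Directly, an antiderivative of (-3) sin(2*pi*u/3) is 9*cos(2*pi*u/3)/(2*pi); evaluating from -3/2 to 3/2: ∫_{-3/2}^{3/2} (-3) sin(2*pi*u/3) du = (-9/(2*pi)) - (-9/(2*pi)) = 0.
Directly, an antiderivative of (1) sin(2*pi*u/3) is -3*cos(2*pi*u/3)/(2*pi); evaluating from 3/2 to 3: ∫_{3/2}^{3} (1) sin(2*pi*u/3) du = (-3/(2*pi)) - (3/(2*pi)) = -3/pi.
Summing the pieces and multiplying by (1/3) gives b_2 = 1/pi.

1/pi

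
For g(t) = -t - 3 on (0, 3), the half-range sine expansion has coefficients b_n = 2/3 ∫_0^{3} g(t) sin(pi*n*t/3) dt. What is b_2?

b_2 = 2/3 ∫_0^{3} (-t - 3) sin(2*pi*t/3) dt.
Integrating by parts (boundary term plus one more integral), an antiderivative of (-t - 3) sin(2*pi*t/3) is 3*t*cos(2*pi*t/3)/(2*pi) - 9*sin(2*pi*t/3)/(4*pi**2) + 9*cos(2*pi*t/3)/(2*pi); evaluating from 0 to 3: ∫_{0}^{3} (-t - 3) sin(2*pi*t/3) dt = (9/pi) - (9/(2*pi)) = 9/(2*pi).
Hence b_2 = (2/3)·(9/(2*pi)) = 3/pi.

3/pi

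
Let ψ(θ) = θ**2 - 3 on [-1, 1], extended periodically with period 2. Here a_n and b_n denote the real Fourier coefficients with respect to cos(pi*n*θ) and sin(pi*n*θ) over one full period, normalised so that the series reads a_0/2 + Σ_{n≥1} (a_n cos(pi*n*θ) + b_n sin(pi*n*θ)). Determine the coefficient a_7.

a_7 = ∫_{-1}^{1} ψ(θ) cos(7*pi*θ) dθ.
ψ is even and cos(7*pi*θ) is even, so the integrand is even and a_7 = 2 ∫_0^{1} ψ(θ) cos(7*pi*θ) dθ.
Integrating by parts twice (tabular method), an antiderivative of (θ**2 - 3) cos(7*pi*θ) is θ**2*sin(7*pi*θ)/(7*pi) + 2*θ*cos(7*pi*θ)/(49*pi**2) - 3*sin(7*pi*θ)/(7*pi) - 2*sin(7*pi*θ)/(343*pi**3); evaluating from 0 to 1: ∫_{0}^{1} (θ**2 - 3) cos(7*pi*θ) dθ = (-2/(49*pi**2)) - (0) = -2/(49*pi**2).
Hence a_7 = 2·(-2/(49*pi**2)) = -4/(49*pi**2).

-4/(49*pi**2)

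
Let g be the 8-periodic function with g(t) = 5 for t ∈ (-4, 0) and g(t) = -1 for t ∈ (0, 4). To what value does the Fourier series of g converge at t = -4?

2

At t = -4 the one-sided limits are g(-4^-) = -1 and g(-4^+) = 5.
By Dirichlet's theorem the series converges to their average, [(-1) + (5)]/2 = 2.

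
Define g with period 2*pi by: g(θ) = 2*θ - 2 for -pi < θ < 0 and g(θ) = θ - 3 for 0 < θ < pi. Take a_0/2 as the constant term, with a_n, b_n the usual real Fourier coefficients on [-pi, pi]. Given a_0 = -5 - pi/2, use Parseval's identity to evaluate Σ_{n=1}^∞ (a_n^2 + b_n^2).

-3*pi/2 + 1/2 + 37*pi**2/24

Parseval: a_0^2/2 + Σ_{n≥1} (a_n^2+b_n^2) = 1/pi ∫_{-pi}^{pi} g(θ)^2 dθ = pi + 13 + 5*pi**2/3.
Subtract a_0^2/2 = (pi + 10)**2/8: Σ (a_n^2+b_n^2) = -3*pi/2 + 1/2 + 37*pi**2/24.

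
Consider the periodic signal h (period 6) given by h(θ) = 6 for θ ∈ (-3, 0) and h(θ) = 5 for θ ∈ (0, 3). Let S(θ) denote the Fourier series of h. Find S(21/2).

6

θ = 21/2 differs from θ = -3/2 by 2 full period(s), and the series is 6-periodic.
h is continuous at θ = -3/2 with value 6, so the series converges to 6 there.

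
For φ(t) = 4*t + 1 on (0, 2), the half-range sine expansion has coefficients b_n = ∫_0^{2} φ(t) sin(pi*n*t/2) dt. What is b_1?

b_1 = ∫_0^{2} (4*t + 1) sin(pi*t/2) dt.
Integrating by parts (boundary term plus one more integral), an antiderivative of (4*t + 1) sin(pi*t/2) is -8*t*cos(pi*t/2)/pi + 16*sin(pi*t/2)/pi**2 - 2*cos(pi*t/2)/pi; evaluating from 0 to 2: ∫_{0}^{2} (4*t + 1) sin(pi*t/2) dt = (18/pi) - (-2/pi) = 20/pi.
Hence b_1 = 20/pi.

20/pi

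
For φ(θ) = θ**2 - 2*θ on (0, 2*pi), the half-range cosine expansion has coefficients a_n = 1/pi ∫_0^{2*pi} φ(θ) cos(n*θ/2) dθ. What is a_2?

a_2 = 1/pi ∫_0^{2*pi} (θ**2 - 2*θ) cos(θ) dθ.
Integrating by parts twice (tabular method), an antiderivative of (θ**2 - 2*θ) cos(θ) is θ**2*sin(θ) - 2*θ*sin(θ) + 2*θ*cos(θ) - 2*sin(θ) - 2*cos(θ); evaluating from 0 to 2*pi: ∫_{0}^{2*pi} (θ**2 - 2*θ) cos(θ) dθ = (-2 + 4*pi) - (-2) = 4*pi.
Hence a_2 = (1/pi)·(4*pi) = 4.

4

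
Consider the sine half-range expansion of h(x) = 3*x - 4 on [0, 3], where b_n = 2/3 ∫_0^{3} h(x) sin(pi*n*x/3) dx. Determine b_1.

b_1 = 2/3 ∫_0^{3} (3*x - 4) sin(pi*x/3) dx.
Integrating by parts (boundary term plus one more integral), an antiderivative of (3*x - 4) sin(pi*x/3) is -9*x*cos(pi*x/3)/pi + 27*sin(pi*x/3)/pi**2 + 12*cos(pi*x/3)/pi; evaluating from 0 to 3: ∫_{0}^{3} (3*x - 4) sin(pi*x/3) dx = (15/pi) - (12/pi) = 3/pi.
Hence b_1 = (2/3)·(3/pi) = 2/pi.

2/pi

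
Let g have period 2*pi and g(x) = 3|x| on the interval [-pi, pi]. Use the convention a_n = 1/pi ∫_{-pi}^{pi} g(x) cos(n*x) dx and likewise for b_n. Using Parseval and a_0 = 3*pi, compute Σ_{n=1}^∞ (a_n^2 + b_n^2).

Parseval: a_0^2/2 + Σ_{n≥1} (a_n^2+b_n^2) = 1/pi ∫_{-pi}^{pi} g(x)^2 dx = 6*pi**2.
Subtract a_0^2/2 = 9*pi**2/2: Σ (a_n^2+b_n^2) = 3*pi**2/2.

3*pi**2/2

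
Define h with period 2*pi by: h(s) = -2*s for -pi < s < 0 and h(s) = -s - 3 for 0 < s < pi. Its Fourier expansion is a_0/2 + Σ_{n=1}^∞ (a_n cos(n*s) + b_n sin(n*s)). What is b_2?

3/2

b_2 = 1/pi ∫_{-pi}^{pi} h(s) sin(2*s) ds.
Split the integral at the breakpoints.
Integrating by parts (boundary term plus one more integral), an antiderivative of (-2*s) sin(2*s) is s*cos(2*s) - sin(2*s)/2; evaluating from -pi to 0: ∫_{-pi}^{0} (-2*s) sin(2*s) ds = (0) - (-pi) = pi.
Integrating by parts (boundary term plus one more integral), an antiderivative of (-s - 3) sin(2*s) is s*cos(2*s)/2 - sin(2*s)/4 + 3*cos(2*s)/2; evaluating from 0 to pi: ∫_{0}^{pi} (-s - 3) sin(2*s) ds = (3/2 + pi/2) - (3/2) = pi/2.
Summing the pieces and multiplying by (1/pi) gives b_2 = 3/2.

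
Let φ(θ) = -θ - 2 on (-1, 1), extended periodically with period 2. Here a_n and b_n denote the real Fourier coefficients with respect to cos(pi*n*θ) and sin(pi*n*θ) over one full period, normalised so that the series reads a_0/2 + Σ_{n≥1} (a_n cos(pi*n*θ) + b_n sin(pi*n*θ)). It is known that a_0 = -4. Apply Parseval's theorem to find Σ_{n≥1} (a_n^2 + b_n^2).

2/3

Parseval: a_0^2/2 + Σ_{n≥1} (a_n^2+b_n^2) = ∫_{-1}^{1} φ(θ)^2 dθ = 26/3.
Subtract a_0^2/2 = 8: Σ (a_n^2+b_n^2) = 2/3.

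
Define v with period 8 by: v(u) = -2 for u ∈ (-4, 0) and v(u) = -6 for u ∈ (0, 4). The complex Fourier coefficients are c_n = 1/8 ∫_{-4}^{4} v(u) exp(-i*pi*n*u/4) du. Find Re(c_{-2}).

Since v is real-valued, Re(c_{-2}) = 1/8 ∫_{-4}^{4} v(u) cos(-pi*u/2) du = a_{2}/2.
Split the integral at the breakpoints.
Directly, an antiderivative of (-2) cos(-pi*u/2) is -4*sin(pi*u/2)/pi; evaluating from -4 to 0: ∫_{-4}^{0} (-2) cos(-pi*u/2) du = (0) - (0) = 0.
Directly, an antiderivative of (-6) cos(-pi*u/2) is -12*sin(pi*u/2)/pi; evaluating from 0 to 4: ∫_{0}^{4} (-6) cos(-pi*u/2) du = (0) - (0) = 0.
So ∫_{-4}^{4} v(u) cos(-pi*u/2) du = 0.
Hence Re(c_{-2}) = (1/8)·(0) = 0.

0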